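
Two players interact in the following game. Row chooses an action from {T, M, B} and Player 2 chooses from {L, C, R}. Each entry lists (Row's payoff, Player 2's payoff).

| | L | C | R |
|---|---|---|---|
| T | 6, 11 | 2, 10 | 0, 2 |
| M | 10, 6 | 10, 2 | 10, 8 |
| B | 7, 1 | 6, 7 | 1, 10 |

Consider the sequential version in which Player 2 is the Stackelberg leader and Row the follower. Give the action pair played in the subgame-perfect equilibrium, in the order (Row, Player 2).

Solve by backward induction (Player 2 leads).
- L: Row compares 6, 10, 7 and picks M; Player 2 would get 6.
- C: Row compares 2, 10, 6 and picks M; Player 2 would get 2.
- R: Row compares 0, 10, 1 and picks M; Player 2 would get 8.
Among 6, 2, 8, the best is 8 at R. Subgame-perfect outcome: (M, R) with payoffs (10, 8).

(M, R)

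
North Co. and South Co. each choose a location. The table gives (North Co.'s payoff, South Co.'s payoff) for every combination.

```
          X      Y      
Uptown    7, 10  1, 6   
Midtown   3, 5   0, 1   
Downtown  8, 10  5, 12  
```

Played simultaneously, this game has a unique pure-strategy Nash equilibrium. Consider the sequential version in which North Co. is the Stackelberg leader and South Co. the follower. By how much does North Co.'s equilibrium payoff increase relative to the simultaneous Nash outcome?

2

Work backward from South Co.'s decision.
- Uptown: BR = X, leader payoff 7.
- Midtown: BR = X, leader payoff 3.
- Downtown: BR = Y, leader payoff 5.
North Co.'s induced payoffs are 7, 3, 5, so North Co. commits to Uptown. Subgame-perfect outcome: (Uptown, X) with payoffs (7, 10).
Now find the simultaneous Nash equilibrium.
North Co.'s best replies: X→Downtown; Y→Downtown.
South Co.'s best replies: Uptown→X; Midtown→X; Downtown→Y.
The unique mutual best reply is (Downtown, Y), giving (5, 12).
North Co.'s commitment gain: 7 − 5 = 2.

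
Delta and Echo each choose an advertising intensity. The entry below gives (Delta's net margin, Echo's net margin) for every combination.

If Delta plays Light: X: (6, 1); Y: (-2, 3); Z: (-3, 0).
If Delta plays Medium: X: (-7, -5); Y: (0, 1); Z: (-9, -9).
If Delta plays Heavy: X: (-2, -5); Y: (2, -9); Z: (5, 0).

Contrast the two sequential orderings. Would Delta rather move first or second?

second

If Delta leads: Echo's best replies are Light→Y, Medium→Y, Heavy→Z; Delta's induced payoffs -2, 0, 5; outcome (Heavy, Z), payoffs (5, 0).
If Echo leads: Delta's best replies are X→Light, Y→Heavy, Z→Heavy; Echo's induced payoffs 1, -9, 0; outcome (Light, X), payoffs (6, 1).
Delta gets 5 moving first and 6 moving second, so Delta prefers to move second.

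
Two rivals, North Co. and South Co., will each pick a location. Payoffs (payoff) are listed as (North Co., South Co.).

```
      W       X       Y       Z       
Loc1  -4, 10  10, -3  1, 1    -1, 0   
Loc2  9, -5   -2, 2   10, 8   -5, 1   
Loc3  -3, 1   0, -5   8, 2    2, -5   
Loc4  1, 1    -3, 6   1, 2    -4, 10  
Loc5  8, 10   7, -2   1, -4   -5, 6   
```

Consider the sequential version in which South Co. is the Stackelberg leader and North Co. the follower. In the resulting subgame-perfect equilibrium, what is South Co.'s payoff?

8

Backward induction with South Co. moving first.
- W: North Co. compares -4, 9, -3, 1, 8 and picks Loc2; South Co. would get -5.
- X: North Co. compares 10, -2, 0, -3, 7 and picks Loc1; South Co. would get -3.
- Y: North Co. compares 1, 10, 8, 1, 1 and picks Loc2; South Co. would get 8.
- Z: North Co. compares -1, -5, 2, -4, -5 and picks Loc3; South Co. would get -5.
South Co.'s induced payoffs are -5, -3, 8, -5, so South Co. commits to Y. Subgame-perfect outcome: (Loc2, Y) with payoffs (10, 8).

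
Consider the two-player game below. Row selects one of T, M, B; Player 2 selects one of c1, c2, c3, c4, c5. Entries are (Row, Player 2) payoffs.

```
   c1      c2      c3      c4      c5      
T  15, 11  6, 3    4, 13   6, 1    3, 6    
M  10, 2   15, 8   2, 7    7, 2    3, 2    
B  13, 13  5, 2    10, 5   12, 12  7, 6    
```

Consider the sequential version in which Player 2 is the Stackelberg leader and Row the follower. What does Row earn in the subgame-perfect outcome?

12

Solve by backward induction (Player 2 leads).
- c1: BR = T, leader payoff 11.
- c2: BR = M, leader payoff 8.
- c3: BR = B, leader payoff 5.
- c4: BR = B, leader payoff 12.
- c5: BR = B, leader payoff 6.
Maximizing over 11, 8, 5, 12, 6, Player 2 chooses c4. Subgame-perfect outcome: (B, c4) with payoffs (12, 12).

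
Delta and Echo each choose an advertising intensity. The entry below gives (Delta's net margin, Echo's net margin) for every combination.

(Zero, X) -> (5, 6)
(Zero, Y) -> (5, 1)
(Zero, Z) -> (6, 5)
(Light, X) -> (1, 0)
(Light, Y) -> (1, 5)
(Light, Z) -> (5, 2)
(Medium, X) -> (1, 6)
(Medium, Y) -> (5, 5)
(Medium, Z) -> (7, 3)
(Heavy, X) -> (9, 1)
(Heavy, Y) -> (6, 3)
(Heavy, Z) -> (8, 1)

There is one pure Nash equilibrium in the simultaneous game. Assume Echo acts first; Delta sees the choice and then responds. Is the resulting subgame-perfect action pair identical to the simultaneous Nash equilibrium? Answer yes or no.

yes

Solve by backward induction (Echo leads).
- X: BR = Heavy, leader payoff 1.
- Y: BR = Heavy, leader payoff 3.
- Z: BR = Heavy, leader payoff 1.
Among 1, 3, 1, the best is 3 at Y. Subgame-perfect outcome: (Heavy, Y) with payoffs (6, 3).
Under simultaneous play:
Delta's best replies: X→Heavy; Y→Heavy; Z→Heavy.
Echo's best replies: Zero→X; Light→Y; Medium→X; Heavy→Y.
The unique mutual best reply is (Heavy, Y), giving (6, 3).
Sequential outcome (Heavy, Y) coincides with the Nash profile (Heavy, Y).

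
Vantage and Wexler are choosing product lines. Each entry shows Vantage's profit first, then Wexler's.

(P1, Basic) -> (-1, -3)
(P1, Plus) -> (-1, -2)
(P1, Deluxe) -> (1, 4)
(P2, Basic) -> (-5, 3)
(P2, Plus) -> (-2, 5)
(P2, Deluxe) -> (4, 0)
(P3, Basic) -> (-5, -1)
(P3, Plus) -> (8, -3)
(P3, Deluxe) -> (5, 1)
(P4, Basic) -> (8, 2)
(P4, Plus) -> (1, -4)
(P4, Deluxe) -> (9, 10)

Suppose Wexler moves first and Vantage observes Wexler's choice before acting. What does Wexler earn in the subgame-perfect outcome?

Work backward from Vantage's decision.
- Basic: BR = P4, leader payoff 2.
- Plus: BR = P3, leader payoff -3.
- Deluxe: BR = P4, leader payoff 10.
Maximizing over 2, -3, 10, Wexler chooses Deluxe. Subgame-perfect outcome: (P4, Deluxe) with payoffs (9, 10).

10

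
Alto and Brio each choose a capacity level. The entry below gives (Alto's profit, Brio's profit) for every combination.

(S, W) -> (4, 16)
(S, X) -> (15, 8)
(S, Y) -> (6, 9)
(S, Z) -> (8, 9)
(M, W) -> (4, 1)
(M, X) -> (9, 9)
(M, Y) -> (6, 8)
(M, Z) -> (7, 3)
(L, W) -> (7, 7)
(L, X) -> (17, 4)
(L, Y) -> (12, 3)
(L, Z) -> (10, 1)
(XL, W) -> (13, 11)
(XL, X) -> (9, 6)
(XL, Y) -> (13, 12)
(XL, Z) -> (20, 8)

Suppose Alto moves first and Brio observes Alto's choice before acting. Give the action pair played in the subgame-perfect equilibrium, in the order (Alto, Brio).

Solve by backward induction (Alto leads).
- S → Brio plays W (best of 16, 8, 9, 9); Alto gets 4.
- M → Brio plays X (best of 1, 9, 8, 3); Alto gets 9.
- L → Brio plays W (best of 7, 4, 3, 1); Alto gets 7.
- XL → Brio plays Y (best of 11, 6, 12, 8); Alto gets 13.
Among 4, 9, 7, 13, the best is 13 at XL. Subgame-perfect outcome: (XL, Y) with payoffs (13, 12).

(XL, Y)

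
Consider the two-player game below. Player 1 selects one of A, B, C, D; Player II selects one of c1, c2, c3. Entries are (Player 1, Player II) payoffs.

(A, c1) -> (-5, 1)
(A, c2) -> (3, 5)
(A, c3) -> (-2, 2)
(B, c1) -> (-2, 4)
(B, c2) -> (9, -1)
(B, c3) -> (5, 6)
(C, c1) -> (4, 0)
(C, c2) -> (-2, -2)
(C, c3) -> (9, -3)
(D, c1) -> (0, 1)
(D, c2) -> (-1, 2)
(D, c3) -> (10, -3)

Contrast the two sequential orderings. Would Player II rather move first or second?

second

If Player 1 leads: Player II's best replies are A→c2, B→c3, C→c1, D→c2; Player 1's induced payoffs 3, 5, 4, -1; outcome (B, c3), payoffs (5, 6).
If Player II leads: Player 1's best replies are c1→C, c2→B, c3→D; Player II's induced payoffs 0, -1, -3; outcome (C, c1), payoffs (4, 0).
Player II gets 0 moving first and 6 moving second, so Player II prefers to move second.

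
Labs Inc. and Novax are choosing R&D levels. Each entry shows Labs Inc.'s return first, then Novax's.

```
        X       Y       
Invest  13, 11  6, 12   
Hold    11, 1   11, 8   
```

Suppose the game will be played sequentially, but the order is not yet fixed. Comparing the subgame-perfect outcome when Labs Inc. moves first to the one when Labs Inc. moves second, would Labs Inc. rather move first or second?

second

If Labs Inc. leads: Novax's best replies are Invest→Y, Hold→Y; Labs Inc.'s induced payoffs 6, 11; outcome (Hold, Y), payoffs (11, 8).
If Novax leads: Labs Inc.'s best replies are X→Invest, Y→Hold; Novax's induced payoffs 11, 8; outcome (Invest, X), payoffs (13, 11).
Labs Inc. gets 11 moving first and 13 moving second, so Labs Inc. prefers to move second.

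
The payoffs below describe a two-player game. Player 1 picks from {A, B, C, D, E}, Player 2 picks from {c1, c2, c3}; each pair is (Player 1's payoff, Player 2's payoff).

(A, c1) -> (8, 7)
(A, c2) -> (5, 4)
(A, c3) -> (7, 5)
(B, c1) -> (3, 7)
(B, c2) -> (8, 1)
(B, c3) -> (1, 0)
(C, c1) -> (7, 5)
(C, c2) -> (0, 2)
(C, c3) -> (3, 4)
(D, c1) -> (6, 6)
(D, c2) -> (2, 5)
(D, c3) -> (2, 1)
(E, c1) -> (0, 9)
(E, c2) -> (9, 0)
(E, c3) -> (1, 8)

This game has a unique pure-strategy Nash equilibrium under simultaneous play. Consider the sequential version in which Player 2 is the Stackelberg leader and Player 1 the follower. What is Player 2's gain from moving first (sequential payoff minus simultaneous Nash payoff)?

0

Solve by backward induction (Player 2 leads).
- c1 → Player 1 plays A (best of 8, 3, 7, 6, 0); Player 2 gets 7.
- c2 → Player 1 plays E (best of 5, 8, 0, 2, 9); Player 2 gets 0.
- c3 → Player 1 plays A (best of 7, 1, 3, 2, 1); Player 2 gets 5.
Among 7, 0, 5, the best is 7 at c1. Subgame-perfect outcome: (A, c1) with payoffs (8, 7).
Under simultaneous play:
Player 1's best replies: c1→A; c2→E; c3→A.
Player 2's best replies: A→c1; B→c1; C→c1; D→c1; E→c1.
The unique mutual best reply is (A, c1), giving (8, 7).
Player 2's commitment gain: 7 − 7 = 0.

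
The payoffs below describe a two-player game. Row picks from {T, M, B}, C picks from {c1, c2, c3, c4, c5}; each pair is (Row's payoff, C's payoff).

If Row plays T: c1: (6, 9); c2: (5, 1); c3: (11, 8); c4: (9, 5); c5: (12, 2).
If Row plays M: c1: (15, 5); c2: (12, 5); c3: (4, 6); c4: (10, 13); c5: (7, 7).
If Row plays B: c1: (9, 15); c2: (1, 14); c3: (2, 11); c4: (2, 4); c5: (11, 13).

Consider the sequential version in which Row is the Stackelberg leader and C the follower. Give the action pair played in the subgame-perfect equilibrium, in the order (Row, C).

Solve by backward induction (Row leads).
- T: BR = c1, leader payoff 6.
- M: BR = c4, leader payoff 10.
- B: BR = c1, leader payoff 9.
Among 6, 10, 9, the best is 10 at M. Subgame-perfect outcome: (M, c4) with payoffs (10, 13).

(M, c4)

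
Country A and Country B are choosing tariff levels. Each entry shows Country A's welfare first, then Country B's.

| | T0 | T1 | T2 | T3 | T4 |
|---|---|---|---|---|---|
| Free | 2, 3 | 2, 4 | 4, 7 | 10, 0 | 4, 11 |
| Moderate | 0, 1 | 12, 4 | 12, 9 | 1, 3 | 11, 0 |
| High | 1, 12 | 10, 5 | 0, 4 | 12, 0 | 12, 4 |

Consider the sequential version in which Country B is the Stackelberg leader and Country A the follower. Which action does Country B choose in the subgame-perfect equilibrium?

Solve by backward induction (Country B leads).
- T0: Country A compares 2, 0, 1 and picks Free; Country B would get 3.
- T1: Country A compares 2, 12, 10 and picks Moderate; Country B would get 4.
- T2: Country A compares 4, 12, 0 and picks Moderate; Country B would get 9.
- T3: Country A compares 10, 1, 12 and picks High; Country B would get 0.
- T4: Country A compares 4, 11, 12 and picks High; Country B would get 4.
Country B's induced payoffs are 3, 4, 9, 0, 4, so Country B commits to T2. Subgame-perfect outcome: (Moderate, T2) with payoffs (12, 9).

T2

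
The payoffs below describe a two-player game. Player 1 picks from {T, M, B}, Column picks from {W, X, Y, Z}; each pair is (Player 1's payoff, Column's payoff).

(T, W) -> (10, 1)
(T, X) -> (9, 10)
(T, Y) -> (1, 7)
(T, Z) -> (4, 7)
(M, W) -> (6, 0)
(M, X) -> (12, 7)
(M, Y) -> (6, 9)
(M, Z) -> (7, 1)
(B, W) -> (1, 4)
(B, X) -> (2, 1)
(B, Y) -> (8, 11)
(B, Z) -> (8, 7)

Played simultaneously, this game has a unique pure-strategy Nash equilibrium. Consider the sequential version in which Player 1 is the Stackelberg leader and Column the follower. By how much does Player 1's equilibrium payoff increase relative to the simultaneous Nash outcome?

1

Solve by backward induction (Player 1 leads).
- T: Column compares 1, 10, 7, 7 and picks X; Player 1 would get 9.
- M: Column compares 0, 7, 9, 1 and picks Y; Player 1 would get 6.
- B: Column compares 4, 1, 11, 7 and picks Y; Player 1 would get 8.
Maximizing over 9, 6, 8, Player 1 chooses T. Subgame-perfect outcome: (T, X) with payoffs (9, 10).
For the simultaneous game, intersect best replies.
Player 1's best replies: W→T; X→M; Y→B; Z→B.
Column's best replies: T→X; M→Y; B→Y.
The unique mutual best reply is (B, Y), giving (8, 11).
Player 1's commitment gain: 9 − 8 = 1.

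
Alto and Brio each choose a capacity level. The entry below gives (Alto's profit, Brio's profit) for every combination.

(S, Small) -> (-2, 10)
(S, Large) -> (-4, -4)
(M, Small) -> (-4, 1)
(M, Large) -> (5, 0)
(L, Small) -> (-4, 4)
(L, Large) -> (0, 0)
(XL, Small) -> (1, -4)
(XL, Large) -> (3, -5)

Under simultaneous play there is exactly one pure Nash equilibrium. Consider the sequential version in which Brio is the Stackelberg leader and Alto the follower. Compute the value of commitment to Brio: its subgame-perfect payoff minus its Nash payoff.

4

Alto best-responds to each possible Brio move:
- Small → Alto plays XL (best of -2, -4, -4, 1); Brio gets -4.
- Large → Alto plays M (best of -4, 5, 0, 3); Brio gets 0.
Brio's induced payoffs are -4, 0, so Brio commits to Large. Subgame-perfect outcome: (M, Large) with payoffs (5, 0).
Now find the simultaneous Nash equilibrium.
Alto's best replies: Small→XL; Large→M.
Brio's best replies: S→Small; M→Small; L→Small; XL→Small.
The unique mutual best reply is (XL, Small), giving (1, -4).
Brio's commitment gain: 0 − -4 = 4.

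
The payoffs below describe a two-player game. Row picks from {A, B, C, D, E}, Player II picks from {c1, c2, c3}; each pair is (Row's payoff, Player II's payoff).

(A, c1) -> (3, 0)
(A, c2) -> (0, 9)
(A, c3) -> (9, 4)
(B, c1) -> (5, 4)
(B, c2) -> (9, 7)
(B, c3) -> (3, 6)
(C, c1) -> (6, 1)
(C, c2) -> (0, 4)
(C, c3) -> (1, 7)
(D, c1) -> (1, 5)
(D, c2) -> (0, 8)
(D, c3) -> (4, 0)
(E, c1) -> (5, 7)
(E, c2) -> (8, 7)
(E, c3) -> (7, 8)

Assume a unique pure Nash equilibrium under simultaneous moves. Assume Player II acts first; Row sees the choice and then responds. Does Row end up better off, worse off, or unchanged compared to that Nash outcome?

unchanged

Work backward from Row's decision.
- c1: Row compares 3, 5, 6, 1, 5 and picks C; Player II would get 1.
- c2: Row compares 0, 9, 0, 0, 8 and picks B; Player II would get 7.
- c3: Row compares 9, 3, 1, 4, 7 and picks A; Player II would get 4.
Among 1, 7, 4, the best is 7 at c2. Subgame-perfect outcome: (B, c2) with payoffs (9, 7).
For the simultaneous game, intersect best replies.
Row's best replies: c1→C; c2→B; c3→A.
Player II's best replies: A→c2; B→c2; C→c3; D→c2; E→c3.
The unique mutual best reply is (B, c2), giving (9, 7).
Row earns 9 sequentially versus 9 at the Nash outcome: unchanged.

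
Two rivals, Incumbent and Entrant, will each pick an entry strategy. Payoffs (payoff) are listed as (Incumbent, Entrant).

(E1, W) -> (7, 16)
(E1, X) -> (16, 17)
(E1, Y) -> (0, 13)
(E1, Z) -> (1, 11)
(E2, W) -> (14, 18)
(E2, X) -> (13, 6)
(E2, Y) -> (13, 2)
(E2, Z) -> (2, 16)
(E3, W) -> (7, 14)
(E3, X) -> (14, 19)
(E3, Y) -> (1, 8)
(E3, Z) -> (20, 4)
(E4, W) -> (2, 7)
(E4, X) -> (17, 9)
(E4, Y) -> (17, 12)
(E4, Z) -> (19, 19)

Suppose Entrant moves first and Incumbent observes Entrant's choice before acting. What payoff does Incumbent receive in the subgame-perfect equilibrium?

Backward induction with Entrant moving first.
- W: BR = E2, leader payoff 18.
- X: BR = E4, leader payoff 9.
- Y: BR = E4, leader payoff 12.
- Z: BR = E3, leader payoff 4.
Maximizing over 18, 9, 12, 4, Entrant chooses W. Subgame-perfect outcome: (E2, W) with payoffs (14, 18).

14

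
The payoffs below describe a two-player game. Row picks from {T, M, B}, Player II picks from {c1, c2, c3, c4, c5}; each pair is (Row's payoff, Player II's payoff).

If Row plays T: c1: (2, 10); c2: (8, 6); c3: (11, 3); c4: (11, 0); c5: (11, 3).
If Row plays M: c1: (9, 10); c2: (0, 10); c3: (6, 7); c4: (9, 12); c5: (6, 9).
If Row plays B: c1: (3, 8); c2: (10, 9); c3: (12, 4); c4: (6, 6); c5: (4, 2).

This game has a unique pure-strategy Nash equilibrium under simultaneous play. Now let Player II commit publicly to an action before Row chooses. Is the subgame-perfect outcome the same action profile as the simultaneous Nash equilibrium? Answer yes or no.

Work backward from Row's decision.
- c1: BR = M, leader payoff 10.
- c2: BR = B, leader payoff 9.
- c3: BR = B, leader payoff 4.
- c4: BR = T, leader payoff 0.
- c5: BR = T, leader payoff 3.
Among 10, 9, 4, 0, 3, the best is 10 at c1. Subgame-perfect outcome: (M, c1) with payoffs (9, 10).
Under simultaneous play:
Row's best replies: c1→M; c2→B; c3→B; c4→T; c5→T.
Player II's best replies: T→c1; M→c4; B→c2.
Only (B, c2) has each player best-responding; Nash payoffs (10, 9).
Sequential outcome (M, c1) differs from the Nash profile (B, c2).

no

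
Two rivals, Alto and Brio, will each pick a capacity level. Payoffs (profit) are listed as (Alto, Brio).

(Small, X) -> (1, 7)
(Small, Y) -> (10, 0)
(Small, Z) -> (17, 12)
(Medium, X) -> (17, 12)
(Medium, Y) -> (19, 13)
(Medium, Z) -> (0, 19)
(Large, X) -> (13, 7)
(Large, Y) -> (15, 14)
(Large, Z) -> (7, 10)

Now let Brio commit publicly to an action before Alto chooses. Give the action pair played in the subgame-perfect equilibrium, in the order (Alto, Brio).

Work backward from Alto's decision.
- X: BR = Medium, leader payoff 12.
- Y: BR = Medium, leader payoff 13.
- Z: BR = Small, leader payoff 12.
Maximizing over 12, 13, 12, Brio chooses Y. Subgame-perfect outcome: (Medium, Y) with payoffs (19, 13).

(Medium, Y)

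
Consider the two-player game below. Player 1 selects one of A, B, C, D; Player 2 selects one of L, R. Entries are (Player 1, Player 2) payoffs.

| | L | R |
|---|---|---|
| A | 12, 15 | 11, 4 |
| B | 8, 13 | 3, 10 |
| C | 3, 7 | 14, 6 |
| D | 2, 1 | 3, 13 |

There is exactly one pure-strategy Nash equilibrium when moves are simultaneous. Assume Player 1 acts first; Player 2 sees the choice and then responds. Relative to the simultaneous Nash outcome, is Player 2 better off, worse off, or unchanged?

Player 2 best-responds to each possible Player 1 move:
- A → Player 2 plays L (best of 15, 4); Player 1 gets 12.
- B → Player 2 plays L (best of 13, 10); Player 1 gets 8.
- C → Player 2 plays L (best of 7, 6); Player 1 gets 3.
- D → Player 2 plays R (best of 1, 13); Player 1 gets 3.
Maximizing over 12, 8, 3, 3, Player 1 chooses A. Subgame-perfect outcome: (A, L) with payoffs (12, 15).
For the simultaneous game, intersect best replies.
Player 1's best replies: L→A; R→C.
Player 2's best replies: A→L; B→L; C→L; D→R.
Only (A, L) has each player best-responding; Nash payoffs (12, 15).
Player 2 earns 15 sequentially versus 15 at the Nash outcome: unchanged.

unchanged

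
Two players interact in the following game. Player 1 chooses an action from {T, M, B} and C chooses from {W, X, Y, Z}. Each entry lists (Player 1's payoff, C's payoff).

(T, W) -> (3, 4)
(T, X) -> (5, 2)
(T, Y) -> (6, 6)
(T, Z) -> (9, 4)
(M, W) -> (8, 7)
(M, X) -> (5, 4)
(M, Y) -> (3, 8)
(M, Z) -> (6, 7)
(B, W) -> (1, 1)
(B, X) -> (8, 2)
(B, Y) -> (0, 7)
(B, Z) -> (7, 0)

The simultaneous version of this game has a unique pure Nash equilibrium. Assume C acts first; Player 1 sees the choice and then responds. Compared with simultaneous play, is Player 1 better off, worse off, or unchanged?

Work backward from Player 1's decision.
- W → Player 1 plays M (best of 3, 8, 1); C gets 7.
- X → Player 1 plays B (best of 5, 5, 8); C gets 2.
- Y → Player 1 plays T (best of 6, 3, 0); C gets 6.
- Z → Player 1 plays T (best of 9, 6, 7); C gets 4.
Among 7, 2, 6, 4, the best is 7 at W. Subgame-perfect outcome: (M, W) with payoffs (8, 7).
Under simultaneous play:
Player 1's best replies: W→M; X→B; Y→T; Z→T.
C's best replies: T→Y; M→Y; B→Y.
Only (T, Y) has each player best-responding; Nash payoffs (6, 6).
Player 1 earns 8 sequentially versus 6 at the Nash outcome: better off.

better off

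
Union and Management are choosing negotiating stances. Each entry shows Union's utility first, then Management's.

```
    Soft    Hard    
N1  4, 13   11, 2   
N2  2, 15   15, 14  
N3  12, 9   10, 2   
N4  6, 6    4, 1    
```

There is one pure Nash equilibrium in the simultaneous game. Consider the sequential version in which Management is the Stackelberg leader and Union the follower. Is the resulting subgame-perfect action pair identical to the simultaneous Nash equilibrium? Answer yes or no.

Backward induction with Management moving first.
- Soft → Union plays N3 (best of 4, 2, 12, 6); Management gets 9.
- Hard → Union plays N2 (best of 11, 15, 10, 4); Management gets 14.
Management's induced payoffs are 9, 14, so Management commits to Hard. Subgame-perfect outcome: (N2, Hard) with payoffs (15, 14).
Now find the simultaneous Nash equilibrium.
Union's best replies: Soft→N3; Hard→N2.
Management's best replies: N1→Soft; N2→Soft; N3→Soft; N4→Soft.
The unique mutual best reply is (N3, Soft), giving (12, 9).
Sequential outcome (N2, Hard) differs from the Nash profile (N3, Soft).

no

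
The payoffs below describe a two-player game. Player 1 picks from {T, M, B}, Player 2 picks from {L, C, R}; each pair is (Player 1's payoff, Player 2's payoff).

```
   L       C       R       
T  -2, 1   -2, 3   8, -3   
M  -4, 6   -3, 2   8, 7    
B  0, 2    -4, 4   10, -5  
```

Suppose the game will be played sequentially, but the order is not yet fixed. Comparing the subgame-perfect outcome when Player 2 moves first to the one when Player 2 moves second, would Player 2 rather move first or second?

If Player 1 leads: Player 2's best replies are T→C, M→R, B→C; Player 1's induced payoffs -2, 8, -4; outcome (M, R), payoffs (8, 7).
If Player 2 leads: Player 1's best replies are L→B, C→T, R→B; Player 2's induced payoffs 2, 3, -5; outcome (T, C), payoffs (-2, 3).
Player 2 gets 3 moving first and 7 moving second, so Player 2 prefers to move second.

second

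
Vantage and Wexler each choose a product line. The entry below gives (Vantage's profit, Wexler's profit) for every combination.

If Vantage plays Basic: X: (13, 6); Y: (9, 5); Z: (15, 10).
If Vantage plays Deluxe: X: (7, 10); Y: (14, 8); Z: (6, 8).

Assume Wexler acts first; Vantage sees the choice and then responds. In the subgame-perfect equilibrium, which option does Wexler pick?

Backward induction with Wexler moving first.
- X: Vantage compares 13, 7 and picks Basic; Wexler would get 6.
- Y: Vantage compares 9, 14 and picks Deluxe; Wexler would get 8.
- Z: Vantage compares 15, 6 and picks Basic; Wexler would get 10.
Maximizing over 6, 8, 10, Wexler chooses Z. Subgame-perfect outcome: (Basic, Z) with payoffs (15, 10).

Z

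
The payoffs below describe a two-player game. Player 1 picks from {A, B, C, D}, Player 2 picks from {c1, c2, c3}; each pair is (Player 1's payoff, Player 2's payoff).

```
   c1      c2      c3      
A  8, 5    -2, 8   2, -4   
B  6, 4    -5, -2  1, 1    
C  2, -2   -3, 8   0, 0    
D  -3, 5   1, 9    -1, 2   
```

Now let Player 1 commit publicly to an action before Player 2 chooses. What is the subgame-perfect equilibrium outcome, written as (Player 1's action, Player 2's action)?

Player 2 best-responds to each possible Player 1 move:
- A: Player 2 compares 5, 8, -4 and picks c2; Player 1 would get -2.
- B: Player 2 compares 4, -2, 1 and picks c1; Player 1 would get 6.
- C: Player 2 compares -2, 8, 0 and picks c2; Player 1 would get -3.
- D: Player 2 compares 5, 9, 2 and picks c2; Player 1 would get 1.
Maximizing over -2, 6, -3, 1, Player 1 chooses B. Subgame-perfect outcome: (B, c1) with payoffs (6, 4).

(B, c1)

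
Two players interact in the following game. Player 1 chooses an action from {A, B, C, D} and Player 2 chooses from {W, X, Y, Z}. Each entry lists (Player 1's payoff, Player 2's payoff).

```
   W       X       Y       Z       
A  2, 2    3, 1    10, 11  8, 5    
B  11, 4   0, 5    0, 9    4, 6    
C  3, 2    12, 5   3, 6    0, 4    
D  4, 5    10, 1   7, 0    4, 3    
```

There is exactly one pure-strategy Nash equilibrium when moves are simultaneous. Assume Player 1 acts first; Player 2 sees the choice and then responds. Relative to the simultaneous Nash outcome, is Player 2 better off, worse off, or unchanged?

unchanged

Backward induction with Player 1 moving first.
- A: Player 2 compares 2, 1, 11, 5 and picks Y; Player 1 would get 10.
- B: Player 2 compares 4, 5, 9, 6 and picks Y; Player 1 would get 0.
- C: Player 2 compares 2, 5, 6, 4 and picks Y; Player 1 would get 3.
- D: Player 2 compares 5, 1, 0, 3 and picks W; Player 1 would get 4.
Player 1's induced payoffs are 10, 0, 3, 4, so Player 1 commits to A. Subgame-perfect outcome: (A, Y) with payoffs (10, 11).
Under simultaneous play:
Player 1's best replies: W→B; X→C; Y→A; Z→A.
Player 2's best replies: A→Y; B→Y; C→Y; D→W.
The unique mutual best reply is (A, Y), giving (10, 11).
Player 2 earns 11 sequentially versus 11 at the Nash outcome: unchanged.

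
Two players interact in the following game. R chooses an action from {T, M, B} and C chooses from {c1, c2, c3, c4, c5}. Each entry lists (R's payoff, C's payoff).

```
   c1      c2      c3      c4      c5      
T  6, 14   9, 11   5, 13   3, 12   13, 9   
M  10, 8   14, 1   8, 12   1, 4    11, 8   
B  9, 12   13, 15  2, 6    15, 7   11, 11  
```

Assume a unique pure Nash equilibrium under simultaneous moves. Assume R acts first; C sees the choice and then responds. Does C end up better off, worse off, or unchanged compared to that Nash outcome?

Solve by backward induction (R leads).
- T: C compares 14, 11, 13, 12, 9 and picks c1; R would get 6.
- M: C compares 8, 1, 12, 4, 8 and picks c3; R would get 8.
- B: C compares 12, 15, 6, 7, 11 and picks c2; R would get 13.
Maximizing over 6, 8, 13, R chooses B. Subgame-perfect outcome: (B, c2) with payoffs (13, 15).
Under simultaneous play:
R's best replies: c1→M; c2→M; c3→M; c4→B; c5→T.
C's best replies: T→c1; M→c3; B→c2.
Only (M, c3) has each player best-responding; Nash payoffs (8, 12).
C earns 15 sequentially versus 12 at the Nash outcome: better off.

better off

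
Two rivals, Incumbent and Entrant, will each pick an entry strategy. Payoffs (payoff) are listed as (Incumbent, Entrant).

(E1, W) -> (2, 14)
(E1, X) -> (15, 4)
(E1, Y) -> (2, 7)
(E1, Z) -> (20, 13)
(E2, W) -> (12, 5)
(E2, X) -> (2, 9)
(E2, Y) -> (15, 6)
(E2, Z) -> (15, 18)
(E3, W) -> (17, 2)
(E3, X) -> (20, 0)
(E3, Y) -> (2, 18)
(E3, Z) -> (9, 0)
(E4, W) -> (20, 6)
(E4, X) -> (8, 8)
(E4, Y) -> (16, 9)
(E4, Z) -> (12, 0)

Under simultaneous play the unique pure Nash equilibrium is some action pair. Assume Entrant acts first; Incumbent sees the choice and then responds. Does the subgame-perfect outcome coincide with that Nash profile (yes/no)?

Backward induction with Entrant moving first.
- W: Incumbent compares 2, 12, 17, 20 and picks E4; Entrant would get 6.
- X: Incumbent compares 15, 2, 20, 8 and picks E3; Entrant would get 0.
- Y: Incumbent compares 2, 15, 2, 16 and picks E4; Entrant would get 9.
- Z: Incumbent compares 20, 15, 9, 12 and picks E1; Entrant would get 13.
Among 6, 0, 9, 13, the best is 13 at Z. Subgame-perfect outcome: (E1, Z) with payoffs (20, 13).
For the simultaneous game, intersect best replies.
Incumbent's best replies: W→E4; X→E3; Y→E4; Z→E1.
Entrant's best replies: E1→W; E2→Z; E3→Y; E4→Y.
The unique mutual best reply is (E4, Y), giving (16, 9).
Sequential outcome (E1, Z) differs from the Nash profile (E4, Y).

no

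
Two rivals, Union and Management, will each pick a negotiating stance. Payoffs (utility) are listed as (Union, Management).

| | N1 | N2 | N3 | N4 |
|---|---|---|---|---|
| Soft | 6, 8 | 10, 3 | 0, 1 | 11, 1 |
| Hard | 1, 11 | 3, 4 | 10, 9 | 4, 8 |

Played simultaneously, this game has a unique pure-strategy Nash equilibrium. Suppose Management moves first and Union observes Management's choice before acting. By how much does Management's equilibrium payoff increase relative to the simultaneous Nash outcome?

1

Union best-responds to each possible Management move:
- N1: Union compares 6, 1 and picks Soft; Management would get 8.
- N2: Union compares 10, 3 and picks Soft; Management would get 3.
- N3: Union compares 0, 10 and picks Hard; Management would get 9.
- N4: Union compares 11, 4 and picks Soft; Management would get 1.
Among 8, 3, 9, 1, the best is 9 at N3. Subgame-perfect outcome: (Hard, N3) with payoffs (10, 9).
Now find the simultaneous Nash equilibrium.
Union's best replies: N1→Soft; N2→Soft; N3→Hard; N4→Soft.
Management's best replies: Soft→N1; Hard→N1.
Only (Soft, N1) has each player best-responding; Nash payoffs (6, 8).
Management's commitment gain: 9 − 8 = 1.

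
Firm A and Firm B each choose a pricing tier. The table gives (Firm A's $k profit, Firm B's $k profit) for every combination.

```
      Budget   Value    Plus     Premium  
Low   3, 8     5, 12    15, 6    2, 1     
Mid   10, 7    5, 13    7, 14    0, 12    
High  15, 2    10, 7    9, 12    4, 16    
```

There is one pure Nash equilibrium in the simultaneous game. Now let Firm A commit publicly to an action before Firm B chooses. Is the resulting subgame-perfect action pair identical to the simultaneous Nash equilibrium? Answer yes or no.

Backward induction with Firm A moving first.
- Low: Firm B compares 8, 12, 6, 1 and picks Value; Firm A would get 5.
- Mid: Firm B compares 7, 13, 14, 12 and picks Plus; Firm A would get 7.
- High: Firm B compares 2, 7, 12, 16 and picks Premium; Firm A would get 4.
Firm A's induced payoffs are 5, 7, 4, so Firm A commits to Mid. Subgame-perfect outcome: (Mid, Plus) with payoffs (7, 14).
For the simultaneous game, intersect best replies.
Firm A's best replies: Budget→High; Value→High; Plus→Low; Premium→High.
Firm B's best replies: Low→Value; Mid→Plus; High→Premium.
The unique mutual best reply is (High, Premium), giving (4, 16).
Sequential outcome (Mid, Plus) differs from the Nash profile (High, Premium).

no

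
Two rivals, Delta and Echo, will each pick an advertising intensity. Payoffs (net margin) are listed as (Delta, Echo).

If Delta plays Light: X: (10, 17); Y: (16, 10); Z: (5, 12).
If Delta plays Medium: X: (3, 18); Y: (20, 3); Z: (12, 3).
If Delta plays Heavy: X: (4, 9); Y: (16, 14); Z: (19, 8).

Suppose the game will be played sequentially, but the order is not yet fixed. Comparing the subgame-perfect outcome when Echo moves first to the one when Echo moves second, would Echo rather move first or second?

first

If Delta leads: Echo's best replies are Light→X, Medium→X, Heavy→Y; Delta's induced payoffs 10, 3, 16; outcome (Heavy, Y), payoffs (16, 14).
If Echo leads: Delta's best replies are X→Light, Y→Medium, Z→Heavy; Echo's induced payoffs 17, 3, 8; outcome (Light, X), payoffs (10, 17).
Echo gets 17 moving first and 14 moving second, so Echo prefers to move first.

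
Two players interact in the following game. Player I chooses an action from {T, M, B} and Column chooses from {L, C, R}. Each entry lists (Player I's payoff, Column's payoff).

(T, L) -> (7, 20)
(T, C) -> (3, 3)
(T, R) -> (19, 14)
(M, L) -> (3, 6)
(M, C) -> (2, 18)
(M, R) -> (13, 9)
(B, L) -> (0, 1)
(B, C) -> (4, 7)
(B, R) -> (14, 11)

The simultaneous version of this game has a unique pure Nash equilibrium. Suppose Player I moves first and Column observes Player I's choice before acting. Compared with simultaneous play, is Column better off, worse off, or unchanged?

worse off

Solve by backward induction (Player I leads).
- T → Column plays L (best of 20, 3, 14); Player I gets 7.
- M → Column plays C (best of 6, 18, 9); Player I gets 2.
- B → Column plays R (best of 1, 7, 11); Player I gets 14.
Maximizing over 7, 2, 14, Player I chooses B. Subgame-perfect outcome: (B, R) with payoffs (14, 11).
Under simultaneous play:
Player I's best replies: L→T; C→B; R→T.
Column's best replies: T→L; M→C; B→R.
The unique mutual best reply is (T, L), giving (7, 20).
Column earns 11 sequentially versus 20 at the Nash outcome: worse off.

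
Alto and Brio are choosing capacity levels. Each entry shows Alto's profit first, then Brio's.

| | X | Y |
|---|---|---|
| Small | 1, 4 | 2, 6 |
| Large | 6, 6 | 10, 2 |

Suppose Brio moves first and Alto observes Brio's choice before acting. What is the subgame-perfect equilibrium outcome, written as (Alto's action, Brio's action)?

Backward induction with Brio moving first.
- X: Alto compares 1, 6 and picks Large; Brio would get 6.
- Y: Alto compares 2, 10 and picks Large; Brio would get 2.
Maximizing over 6, 2, Brio chooses X. Subgame-perfect outcome: (Large, X) with payoffs (6, 6).

(Large, X)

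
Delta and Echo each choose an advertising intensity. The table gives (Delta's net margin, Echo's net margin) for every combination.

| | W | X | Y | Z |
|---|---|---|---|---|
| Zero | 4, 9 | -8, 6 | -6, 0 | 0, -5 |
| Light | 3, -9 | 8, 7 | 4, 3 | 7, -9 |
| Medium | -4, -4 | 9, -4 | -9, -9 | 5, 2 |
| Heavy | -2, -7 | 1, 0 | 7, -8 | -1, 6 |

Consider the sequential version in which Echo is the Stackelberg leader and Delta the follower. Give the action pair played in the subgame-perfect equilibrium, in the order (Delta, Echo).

Delta best-responds to each possible Echo move:
- W → Delta plays Zero (best of 4, 3, -4, -2); Echo gets 9.
- X → Delta plays Medium (best of -8, 8, 9, 1); Echo gets -4.
- Y → Delta plays Heavy (best of -6, 4, -9, 7); Echo gets -8.
- Z → Delta plays Light (best of 0, 7, 5, -1); Echo gets -9.
Maximizing over 9, -4, -8, -9, Echo chooses W. Subgame-perfect outcome: (Zero, W) with payoffs (4, 9).

(Zero, W)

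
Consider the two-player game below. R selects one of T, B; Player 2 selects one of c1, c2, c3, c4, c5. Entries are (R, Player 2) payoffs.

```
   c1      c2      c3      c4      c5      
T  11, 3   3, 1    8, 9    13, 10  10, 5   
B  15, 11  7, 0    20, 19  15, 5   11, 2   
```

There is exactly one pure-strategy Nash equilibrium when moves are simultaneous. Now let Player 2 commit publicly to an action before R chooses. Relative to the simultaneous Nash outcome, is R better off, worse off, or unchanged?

unchanged

Work backward from R's decision.
- c1: R compares 11, 15 and picks B; Player 2 would get 11.
- c2: R compares 3, 7 and picks B; Player 2 would get 0.
- c3: R compares 8, 20 and picks B; Player 2 would get 19.
- c4: R compares 13, 15 and picks B; Player 2 would get 5.
- c5: R compares 10, 11 and picks B; Player 2 would get 2.
Maximizing over 11, 0, 19, 5, 2, Player 2 chooses c3. Subgame-perfect outcome: (B, c3) with payoffs (20, 19).
Under simultaneous play:
R's best replies: c1→B; c2→B; c3→B; c4→B; c5→B.
Player 2's best replies: T→c4; B→c3.
Only (B, c3) has each player best-responding; Nash payoffs (20, 19).
R earns 20 sequentially versus 20 at the Nash outcome: unchanged.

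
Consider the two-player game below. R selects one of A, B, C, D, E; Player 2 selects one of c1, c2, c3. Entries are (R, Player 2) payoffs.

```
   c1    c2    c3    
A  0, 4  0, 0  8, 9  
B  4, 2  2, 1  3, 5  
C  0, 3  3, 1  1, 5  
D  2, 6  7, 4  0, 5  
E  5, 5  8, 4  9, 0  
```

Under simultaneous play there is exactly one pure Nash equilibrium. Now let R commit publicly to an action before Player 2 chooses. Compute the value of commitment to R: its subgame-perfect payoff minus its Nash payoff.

3

Solve by backward induction (R leads).
- A: Player 2 compares 4, 0, 9 and picks c3; R would get 8.
- B: Player 2 compares 2, 1, 5 and picks c3; R would get 3.
- C: Player 2 compares 3, 1, 5 and picks c3; R would get 1.
- D: Player 2 compares 6, 4, 5 and picks c1; R would get 2.
- E: Player 2 compares 5, 4, 0 and picks c1; R would get 5.
Maximizing over 8, 3, 1, 2, 5, R chooses A. Subgame-perfect outcome: (A, c3) with payoffs (8, 9).
Under simultaneous play:
R's best replies: c1→E; c2→E; c3→E.
Player 2's best replies: A→c3; B→c3; C→c3; D→c1; E→c1.
The unique mutual best reply is (E, c1), giving (5, 5).
R's commitment gain: 8 − 5 = 3.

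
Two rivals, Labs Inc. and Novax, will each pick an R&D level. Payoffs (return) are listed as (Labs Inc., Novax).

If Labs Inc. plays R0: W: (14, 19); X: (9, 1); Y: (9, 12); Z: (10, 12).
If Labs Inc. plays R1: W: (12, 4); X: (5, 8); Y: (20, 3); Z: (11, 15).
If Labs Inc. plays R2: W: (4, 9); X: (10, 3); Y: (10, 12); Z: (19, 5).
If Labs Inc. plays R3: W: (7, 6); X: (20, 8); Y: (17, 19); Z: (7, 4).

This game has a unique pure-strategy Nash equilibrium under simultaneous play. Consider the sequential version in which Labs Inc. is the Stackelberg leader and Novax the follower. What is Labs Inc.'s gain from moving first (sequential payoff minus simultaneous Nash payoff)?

3

Work backward from Novax's decision.
- R0 → Novax plays W (best of 19, 1, 12, 12); Labs Inc. gets 14.
- R1 → Novax plays Z (best of 4, 8, 3, 15); Labs Inc. gets 11.
- R2 → Novax plays Y (best of 9, 3, 12, 5); Labs Inc. gets 10.
- R3 → Novax plays Y (best of 6, 8, 19, 4); Labs Inc. gets 17.
Labs Inc.'s induced payoffs are 14, 11, 10, 17, so Labs Inc. commits to R3. Subgame-perfect outcome: (R3, Y) with payoffs (17, 19).
For the simultaneous game, intersect best replies.
Labs Inc.'s best replies: W→R0; X→R3; Y→R1; Z→R2.
Novax's best replies: R0→W; R1→Z; R2→Y; R3→Y.
Only (R0, W) has each player best-responding; Nash payoffs (14, 19).
Labs Inc.'s commitment gain: 17 − 14 = 3.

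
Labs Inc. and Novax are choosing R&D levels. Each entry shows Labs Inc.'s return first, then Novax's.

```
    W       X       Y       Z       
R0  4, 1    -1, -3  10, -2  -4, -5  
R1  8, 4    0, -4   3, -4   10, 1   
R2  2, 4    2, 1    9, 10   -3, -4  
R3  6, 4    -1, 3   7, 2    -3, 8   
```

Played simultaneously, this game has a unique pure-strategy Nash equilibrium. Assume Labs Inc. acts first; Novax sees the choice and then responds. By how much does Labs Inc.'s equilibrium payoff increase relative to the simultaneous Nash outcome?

1

Solve by backward induction (Labs Inc. leads).
- R0 → Novax plays W (best of 1, -3, -2, -5); Labs Inc. gets 4.
- R1 → Novax plays W (best of 4, -4, -4, 1); Labs Inc. gets 8.
- R2 → Novax plays Y (best of 4, 1, 10, -4); Labs Inc. gets 9.
- R3 → Novax plays Z (best of 4, 3, 2, 8); Labs Inc. gets -3.
Labs Inc.'s induced payoffs are 4, 8, 9, -3, so Labs Inc. commits to R2. Subgame-perfect outcome: (R2, Y) with payoffs (9, 10).
For the simultaneous game, intersect best replies.
Labs Inc.'s best replies: W→R1; X→R2; Y→R0; Z→R1.
Novax's best replies: R0→W; R1→W; R2→Y; R3→Z.
The unique mutual best reply is (R1, W), giving (8, 4).
Labs Inc.'s commitment gain: 9 − 8 = 1.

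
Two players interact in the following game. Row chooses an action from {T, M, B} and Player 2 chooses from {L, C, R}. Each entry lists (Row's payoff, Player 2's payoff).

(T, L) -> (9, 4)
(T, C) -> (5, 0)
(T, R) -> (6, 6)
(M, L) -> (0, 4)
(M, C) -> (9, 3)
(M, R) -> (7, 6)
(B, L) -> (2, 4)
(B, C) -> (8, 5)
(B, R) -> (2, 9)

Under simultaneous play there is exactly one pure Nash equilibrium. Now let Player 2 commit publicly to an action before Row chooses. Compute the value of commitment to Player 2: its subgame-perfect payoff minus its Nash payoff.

0

Backward induction with Player 2 moving first.
- L → Row plays T (best of 9, 0, 2); Player 2 gets 4.
- C → Row plays M (best of 5, 9, 8); Player 2 gets 3.
- R → Row plays M (best of 6, 7, 2); Player 2 gets 6.
Maximizing over 4, 3, 6, Player 2 chooses R. Subgame-perfect outcome: (M, R) with payoffs (7, 6).
Now find the simultaneous Nash equilibrium.
Row's best replies: L→T; C→M; R→M.
Player 2's best replies: T→R; M→R; B→R.
The unique mutual best reply is (M, R), giving (7, 6).
Player 2's commitment gain: 6 − 6 = 0.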